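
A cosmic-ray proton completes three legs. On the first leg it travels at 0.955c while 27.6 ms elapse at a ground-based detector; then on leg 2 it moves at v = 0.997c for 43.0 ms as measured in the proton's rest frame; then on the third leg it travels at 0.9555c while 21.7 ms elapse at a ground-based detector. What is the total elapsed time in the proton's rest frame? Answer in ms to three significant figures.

τ = 57.6 ms

Leg 1: γ = 1/√(1 − 0.955²) = 1/√0.08798 = 3.371; τ_1 = 27.6/3.371 = 8.186 ms.
Leg 2: 43.0 ms is already measured in the proton's rest frame.
Leg 3: γ = 1/√(1 − 0.9555²) = 1/√0.08702 = 3.390; τ_3 = 21.7/3.390 = 6.401 ms.
Total: 8.186 + 43.00 + 6.401 ms.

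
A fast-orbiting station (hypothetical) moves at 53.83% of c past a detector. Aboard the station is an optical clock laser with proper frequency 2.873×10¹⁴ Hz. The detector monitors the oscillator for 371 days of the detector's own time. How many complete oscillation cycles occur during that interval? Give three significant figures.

β = 0.5383; γ = 1/√(1 − 0.5383²) = 1/√0.7102 = 1.187
During 371 days of lab time, the oscillator's proper time advances by τ = Δt/γ = 371/1.187 = 312.7 days = 2.701×10⁷ s.
N = f × τ = 2.873×10¹⁴ × 2.701×10⁷ = 7.761×10²¹.

N = 7.76×10²¹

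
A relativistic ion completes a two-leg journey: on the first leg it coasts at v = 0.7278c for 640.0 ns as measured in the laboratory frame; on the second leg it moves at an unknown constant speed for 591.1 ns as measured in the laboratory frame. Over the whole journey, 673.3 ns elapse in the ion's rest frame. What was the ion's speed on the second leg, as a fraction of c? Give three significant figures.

β = 0.918

Leg 1: γ = 1/√(1 − 0.7278²) = 1/√0.4703 = 1.458; τ_1 = 640.0/1.458 = 438.9 ns.
Leg 2: speed unknown; τ_2 = 591.1/γ_2.
Total proper time: 438.9 + τ_2 = 673.3, so τ_2 = 673.3 − 438.9 = 234.4 ns.
γ_2 = 591.1/234.4 = 2.522; β = √(1 − 1/γ²) = √0.8428.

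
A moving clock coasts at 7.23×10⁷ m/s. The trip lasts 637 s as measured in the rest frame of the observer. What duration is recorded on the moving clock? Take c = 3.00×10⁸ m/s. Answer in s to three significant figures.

β = 7.23×10⁷/3.00×10⁸ = 0.2410; γ = 1/√(1 − 0.2410²) = 1.030
The interval measured in the rest frame of the observer is the dilated one; the clock on the moving clock measures the proper time τ = Δt/γ = 637/1.030 s.

τ = 618 s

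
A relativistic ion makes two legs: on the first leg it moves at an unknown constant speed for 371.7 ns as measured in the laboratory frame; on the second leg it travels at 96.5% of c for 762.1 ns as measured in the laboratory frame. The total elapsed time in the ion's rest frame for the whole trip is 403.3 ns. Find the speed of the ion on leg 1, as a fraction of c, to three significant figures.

β = 0.837

Leg 1: speed unknown; τ_1 = 371.7/γ_1.
Leg 2: β = 0.965; γ = 1/√(1 − 0.965²) = 1/√0.06878 = 3.813; τ_2 = 762.1/3.813 = 199.9 ns.
Total proper time: τ_1 + 199.9 = 403.3, so τ_1 = 403.3 − 199.9 = 203.4 ns.
γ_1 = 371.7/203.4 = 1.827; β = √(1 − 1/γ²) = √0.7004.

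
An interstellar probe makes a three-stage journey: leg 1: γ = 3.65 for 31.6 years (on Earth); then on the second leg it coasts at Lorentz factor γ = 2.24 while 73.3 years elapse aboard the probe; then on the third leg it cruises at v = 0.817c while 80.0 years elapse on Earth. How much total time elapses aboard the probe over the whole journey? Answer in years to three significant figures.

Leg 1: γ = 3.65; τ_1 = 31.6/3.650 = 8.658 years.
Leg 2: 73.3 years is already measured aboard the probe.
Leg 3: γ = 1/√(1 − 0.817²) = 1/√0.3325 = 1.734; τ_3 = 80.0/1.734 = 46.13 years.
Total: 8.658 + 73.30 + 46.13 years.

τ = 128 years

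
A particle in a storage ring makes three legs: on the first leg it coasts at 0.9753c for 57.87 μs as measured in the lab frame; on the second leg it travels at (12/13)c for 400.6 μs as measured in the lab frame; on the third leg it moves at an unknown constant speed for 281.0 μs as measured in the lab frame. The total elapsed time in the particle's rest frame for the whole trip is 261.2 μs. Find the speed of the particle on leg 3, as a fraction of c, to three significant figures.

β = 0.942

Leg 1: γ = 1/√(1 − 0.9753²) = 1/√0.04879 = 4.527; τ_1 = 57.87/4.527 = 12.78 μs.
Leg 2: γ = 1/√(1 − (12/13)²) = 13/5 = 2.600; τ_2 = 400.6/2.600 = 154.1 μs.
Leg 3: speed unknown; τ_3 = 281.0/γ_3.
Total proper time: 12.78 + 154.1 + τ_3 = 261.2, so τ_3 = 261.2 − 166.9 = 94.34 μs.
γ_3 = 281.0/94.34 = 2.979; β = √(1 − 1/γ²) = √0.8873.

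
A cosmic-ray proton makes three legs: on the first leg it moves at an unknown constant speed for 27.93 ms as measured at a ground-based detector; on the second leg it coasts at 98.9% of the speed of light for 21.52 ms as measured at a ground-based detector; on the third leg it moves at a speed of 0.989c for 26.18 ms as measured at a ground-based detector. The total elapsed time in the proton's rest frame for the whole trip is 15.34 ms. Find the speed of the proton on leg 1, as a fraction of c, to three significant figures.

Leg 1: speed unknown; τ_1 = 27.93/γ_1.
Leg 2: β = 0.989; γ = 1/√(1 − 0.989²) = 1/√0.02188 = 6.761; τ_2 = 21.52/6.761 = 3.183 ms.
Leg 3: γ = 1/√(1 − 0.989²) = 1/√0.02188 = 6.761; τ_3 = 26.18/6.761 = 3.872 ms.
Total proper time: τ_1 + 3.183 + 3.872 = 15.34, so τ_1 = 15.34 − 7.056 = 8.284 ms.
γ_1 = 27.93/8.284 = 3.371; β = √(1 − 1/γ²) = √0.9120.

β = 0.955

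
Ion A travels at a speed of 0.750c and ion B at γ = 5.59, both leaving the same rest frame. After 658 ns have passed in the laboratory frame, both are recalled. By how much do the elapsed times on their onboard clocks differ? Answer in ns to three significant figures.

|τ_A − τ_B| = 318 ns

A: γ = 1/√(1 − 0.750²) = 1/√0.4375 = 1.512; τ_A = 658/1.512 = 435.2 ns.
B: γ = 5.59; τ_B = 658/5.590 = 117.7 ns.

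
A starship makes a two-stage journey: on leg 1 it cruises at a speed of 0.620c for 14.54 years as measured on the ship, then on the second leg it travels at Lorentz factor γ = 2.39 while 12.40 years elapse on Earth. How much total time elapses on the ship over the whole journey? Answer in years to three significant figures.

τ = 19.7 years

Leg 1: 14.54 years is already measured on the ship.
Leg 2: γ = 2.39; τ_2 = 12.40/2.390 = 5.188 years.
Total: 14.54 + 5.188 years.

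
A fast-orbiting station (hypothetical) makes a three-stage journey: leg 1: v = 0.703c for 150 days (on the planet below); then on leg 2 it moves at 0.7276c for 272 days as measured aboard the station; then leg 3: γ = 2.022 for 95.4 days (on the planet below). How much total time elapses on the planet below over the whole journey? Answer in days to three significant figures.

Leg 1: 150 days is already measured on the planet below.
Leg 2: γ = 1/√(1 − 0.7276²) = 1/√0.4706 = 1.458; Δt_2 = 1.458 × 272 = 396.5 days.
Leg 3: 95.4 days is already measured on the planet below.
Total: 150.0 + 396.5 + 95.40 days.

Δt = 642 days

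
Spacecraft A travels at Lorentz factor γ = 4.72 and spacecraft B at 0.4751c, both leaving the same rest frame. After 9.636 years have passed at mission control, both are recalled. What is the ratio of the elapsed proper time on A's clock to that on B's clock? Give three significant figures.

A: γ = 4.72. B: γ = 1/√(1 − 0.4751²) = 1/√0.7743 = 1.136.
τ_A/τ_B = γ_B/γ_A = 1.136/4.720 = 0.2408, so τ_A/τ_B = 0.2408.

τ_A/τ_B = 0.241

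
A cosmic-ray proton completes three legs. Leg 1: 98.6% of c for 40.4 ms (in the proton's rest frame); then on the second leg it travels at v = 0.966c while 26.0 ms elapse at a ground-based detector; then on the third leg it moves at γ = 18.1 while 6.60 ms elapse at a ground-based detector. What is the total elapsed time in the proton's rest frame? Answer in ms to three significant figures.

Leg 1: 40.4 ms is already measured in the proton's rest frame.
Leg 2: γ = 1/√(1 − 0.966²) = 1/√0.06684 = 3.868; τ_2 = 26.0/3.868 = 6.722 ms.
Leg 3: γ = 18.1; τ_3 = 6.60/18.10 = 0.3646 ms.
Total: 40.40 + 6.722 + 0.3646 ms.

τ = 47.5 ms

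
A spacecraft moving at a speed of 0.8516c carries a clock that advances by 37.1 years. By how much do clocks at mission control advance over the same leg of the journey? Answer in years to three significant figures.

Δt = 70.8 years

γ = 1/√(1 − 0.8516²) = 1/√0.2748 = 1.908
The interval measured aboard the spacecraft is the proper time (both events occur at the same place in that frame); the lab-frame interval is Δt = γτ = 1.908 × 37.1 years.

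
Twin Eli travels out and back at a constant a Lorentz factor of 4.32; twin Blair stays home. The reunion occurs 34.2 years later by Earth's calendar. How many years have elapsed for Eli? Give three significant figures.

τ = 7.92 years

γ = 4.32
Eli's clock measures proper time along the trip: τ = Δt/γ = 34.2/4.320 years.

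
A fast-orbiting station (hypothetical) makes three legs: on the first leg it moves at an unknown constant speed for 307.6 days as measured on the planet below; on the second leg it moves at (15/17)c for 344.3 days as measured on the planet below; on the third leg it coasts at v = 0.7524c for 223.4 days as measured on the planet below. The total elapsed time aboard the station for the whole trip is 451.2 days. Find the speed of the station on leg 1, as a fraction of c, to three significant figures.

Leg 1: speed unknown; τ_1 = 307.6/γ_1.
Leg 2: γ = 1/√(1 − (15/17)²) = 17/8 = 2.125; τ_2 = 344.3/2.125 = 162.0 days.
Leg 3: γ = 1/√(1 − 0.7524²) = 1/√0.4339 = 1.518; τ_3 = 223.4/1.518 = 147.2 days.
Total proper time: τ_1 + 162.0 + 147.2 = 451.2, so τ_1 = 451.2 − 309.2 = 142.0 days.
γ_1 = 307.6/142.0 = 2.166; β = √(1 − 1/γ²) = √0.7868.

β = 0.887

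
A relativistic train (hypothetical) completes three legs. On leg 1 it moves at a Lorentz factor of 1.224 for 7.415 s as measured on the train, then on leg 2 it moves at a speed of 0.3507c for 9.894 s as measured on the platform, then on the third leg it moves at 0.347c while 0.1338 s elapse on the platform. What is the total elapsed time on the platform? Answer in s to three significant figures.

Δt = 19.1 s

Leg 1: γ = 1.224; Δt_1 = 1.224 × 7.415 = 9.076 s.
Leg 2: 9.894 s is already measured on the platform.
Leg 3: 0.1338 s is already measured on the platform.
Total: 9.076 + 9.894 + 0.1338 s.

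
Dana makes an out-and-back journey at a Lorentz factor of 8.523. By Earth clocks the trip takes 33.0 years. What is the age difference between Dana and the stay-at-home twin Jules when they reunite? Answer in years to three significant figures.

γ = 8.523
Dana's elapsed proper time: τ = 33.0/8.523 = 3.872 years.
Age gap = Δt − τ = 33.0 − 3.872 years.

Δt − τ = 29.1 years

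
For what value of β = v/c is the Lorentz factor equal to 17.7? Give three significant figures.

β = √(1 − 1/γ²) = √(1 − 1/17.7²) = √(1 − 0.003192) = √0.9968

β = 0.998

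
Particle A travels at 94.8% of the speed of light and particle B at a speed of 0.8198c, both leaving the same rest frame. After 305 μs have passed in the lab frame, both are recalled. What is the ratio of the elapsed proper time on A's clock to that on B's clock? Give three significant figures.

τ_A/τ_B = 0.556

A: β = 0.948; γ = 1/√(1 − 0.948²) = 1/√0.1013 = 3.142. B: γ = 1/√(1 − 0.8198²) = 1/√0.3279 = 1.746.
τ_A/τ_B = γ_B/γ_A = 1.746/3.142 = 0.5558, so τ_A/τ_B = 0.5558.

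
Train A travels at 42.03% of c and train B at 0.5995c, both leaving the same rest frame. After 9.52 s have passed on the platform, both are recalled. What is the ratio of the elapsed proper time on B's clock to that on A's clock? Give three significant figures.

τ_B/τ_A = 0.882

A: β = 0.4203; γ = 1/√(1 − 0.4203²) = 1/√0.8233 = 1.102. B: γ = 1/√(1 − 0.5995²) = 1/√0.6406 = 1.249.
τ_A/τ_B = γ_B/γ_A = 1.249/1.102 = 1.134, so τ_B/τ_A = 0.8821.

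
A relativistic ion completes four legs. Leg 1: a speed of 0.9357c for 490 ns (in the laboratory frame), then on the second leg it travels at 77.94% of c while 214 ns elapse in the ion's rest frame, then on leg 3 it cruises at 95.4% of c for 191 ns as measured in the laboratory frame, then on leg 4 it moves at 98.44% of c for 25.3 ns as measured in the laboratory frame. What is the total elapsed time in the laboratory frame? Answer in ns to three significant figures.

Δt = 1050 ns

Leg 1: 490 ns is already measured in the laboratory frame.
Leg 2: β = 0.7794; γ = 1/√(1 − 0.7794²) = 1/√0.3925 = 1.596; Δt_2 = 1.596 × 214 = 341.6 ns.
Leg 3: 191 ns is already measured in the laboratory frame.
Leg 4: 25.3 ns is already measured in the laboratory frame.
Total: 490.0 + 341.6 + 191.0 + 25.30 ns.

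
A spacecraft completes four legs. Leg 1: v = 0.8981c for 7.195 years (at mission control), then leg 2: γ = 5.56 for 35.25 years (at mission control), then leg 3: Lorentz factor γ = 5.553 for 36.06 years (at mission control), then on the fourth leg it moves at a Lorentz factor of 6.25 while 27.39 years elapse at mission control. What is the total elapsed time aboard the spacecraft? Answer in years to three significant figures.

τ = 20.4 years

Leg 1: γ = 1/√(1 − 0.8981²) = 1/√0.1934 = 2.274; τ_1 = 7.195/2.274 = 3.164 years.
Leg 2: γ = 5.56; τ_2 = 35.25/5.560 = 6.340 years.
Leg 3: γ = 5.553; τ_3 = 36.06/5.553 = 6.494 years.
Leg 4: γ = 6.25; τ_4 = 27.39/6.250 = 4.382 years.
Total: 3.164 + 6.340 + 6.494 + 4.382 years.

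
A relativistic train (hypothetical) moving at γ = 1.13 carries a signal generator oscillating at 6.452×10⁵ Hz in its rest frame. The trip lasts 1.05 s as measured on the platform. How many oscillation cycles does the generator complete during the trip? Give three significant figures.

N = 6.00×10⁵

γ = 1.13
The oscillator's own cycle count is N = f × τ where τ is the proper time on the train. τ = Δt/γ = 1.05/1.130 = 0.9292 s = 9.292×10⁻¹ s.
N = 6.452×10⁵ × 9.292×10⁻¹ = 5.995×10⁵.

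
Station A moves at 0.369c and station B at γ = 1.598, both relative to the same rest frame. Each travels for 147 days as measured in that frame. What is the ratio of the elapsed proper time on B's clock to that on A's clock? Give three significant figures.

τ_B/τ_A = 0.673

A: γ = 1/√(1 − 0.369²) = 1/√0.8638 = 1.076. B: γ = 1.598.
τ_A/τ_B = γ_B/γ_A = 1.598/1.076 = 1.485, so τ_B/τ_A = 0.6733.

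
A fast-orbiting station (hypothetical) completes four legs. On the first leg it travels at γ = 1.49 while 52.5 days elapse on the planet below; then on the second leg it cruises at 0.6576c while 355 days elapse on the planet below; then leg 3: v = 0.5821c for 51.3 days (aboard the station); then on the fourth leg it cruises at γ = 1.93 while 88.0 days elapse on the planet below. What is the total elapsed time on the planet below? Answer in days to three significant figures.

Δt = 559 days

Leg 1: 52.5 days is already measured on the planet below.
Leg 2: 355 days is already measured on the planet below.
Leg 3: γ = 1/√(1 − 0.5821²) = 1/√0.6612 = 1.230; Δt_3 = 1.230 × 51.3 = 63.09 days.
Leg 4: 88.0 days is already measured on the planet below.
Total: 52.50 + 355.0 + 63.09 + 88.00 days.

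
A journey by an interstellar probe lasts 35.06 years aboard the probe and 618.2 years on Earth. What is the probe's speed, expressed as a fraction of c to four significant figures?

v = 0.9984c

The proper time is measured aboard the probe (both events occur at the probe's location); Δt is measured on Earth. γ = Δt/τ = 618.2/35.06 = 17.63.
β = √(1 − 1/γ²) = √(1 − 0.003216) = √0.9968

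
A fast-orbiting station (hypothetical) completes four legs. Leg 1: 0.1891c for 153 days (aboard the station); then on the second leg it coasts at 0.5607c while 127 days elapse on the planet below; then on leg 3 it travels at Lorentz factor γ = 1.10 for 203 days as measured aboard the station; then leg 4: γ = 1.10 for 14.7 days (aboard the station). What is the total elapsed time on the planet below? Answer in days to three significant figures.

Leg 1: γ = 1/√(1 − 0.1891²) = 1/√0.9642 = 1.018; Δt_1 = 1.018 × 153 = 155.8 days.
Leg 2: 127 days is already measured on the planet below.
Leg 3: γ = 1.10; Δt_3 = 1.100 × 203 = 223.3 days.
Leg 4: γ = 1.10; Δt_4 = 1.100 × 14.7 = 16.17 days.
Total: 155.8 + 127.0 + 223.3 + 16.17 days.

Δt = 522 days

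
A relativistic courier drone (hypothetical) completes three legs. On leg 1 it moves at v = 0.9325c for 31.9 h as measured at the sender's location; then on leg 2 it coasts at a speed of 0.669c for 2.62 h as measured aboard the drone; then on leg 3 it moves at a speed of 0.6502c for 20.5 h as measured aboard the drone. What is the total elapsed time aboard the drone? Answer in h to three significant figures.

Leg 1: γ = 1/√(1 − 0.9325²) = 1/√0.1304 = 2.769; τ_1 = 31.9/2.769 = 11.52 h.
Leg 2: 2.62 h is already measured aboard the drone.
Leg 3: 20.5 h is already measured aboard the drone.
Total: 11.52 + 2.620 + 20.50 h.

τ = 34.6 h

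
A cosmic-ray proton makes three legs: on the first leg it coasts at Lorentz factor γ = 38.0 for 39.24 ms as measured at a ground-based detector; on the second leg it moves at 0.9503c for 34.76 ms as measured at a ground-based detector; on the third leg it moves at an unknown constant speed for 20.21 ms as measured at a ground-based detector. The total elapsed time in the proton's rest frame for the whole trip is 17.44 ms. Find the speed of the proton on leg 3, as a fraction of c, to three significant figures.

Leg 1: γ = 38.0; τ_1 = 39.24/38.00 = 1.033 ms.
Leg 2: γ = 1/√(1 − 0.9503²) = 1/√0.09693 = 3.212; τ_2 = 34.76/3.212 = 10.82 ms.
Leg 3: speed unknown; τ_3 = 20.21/γ_3.
Total proper time: 1.033 + 10.82 + τ_3 = 17.44, so τ_3 = 17.44 − 11.85 = 5.585 ms.
γ_3 = 20.21/5.585 = 3.618; β = √(1 − 1/γ²) = √0.9236.

β = 0.961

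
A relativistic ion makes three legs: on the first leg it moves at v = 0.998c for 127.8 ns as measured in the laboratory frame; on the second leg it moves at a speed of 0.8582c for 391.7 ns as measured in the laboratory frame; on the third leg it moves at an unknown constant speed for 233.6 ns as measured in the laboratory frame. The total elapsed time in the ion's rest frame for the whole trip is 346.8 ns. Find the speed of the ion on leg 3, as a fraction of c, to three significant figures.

Leg 1: γ = 1/√(1 − 0.998²) = 1/√0.003996 = 15.82; τ_1 = 127.8/15.82 = 8.079 ns.
Leg 2: γ = 1/√(1 − 0.8582²) = 1/√0.2635 = 1.948; τ_2 = 391.7/1.948 = 201.1 ns.
Leg 3: speed unknown; τ_3 = 233.6/γ_3.
Total proper time: 8.079 + 201.1 + τ_3 = 346.8, so τ_3 = 346.8 − 209.1 = 137.7 ns.
γ_3 = 233.6/137.7 = 1.697; β = √(1 − 1/γ²) = √0.6528.

β = 0.808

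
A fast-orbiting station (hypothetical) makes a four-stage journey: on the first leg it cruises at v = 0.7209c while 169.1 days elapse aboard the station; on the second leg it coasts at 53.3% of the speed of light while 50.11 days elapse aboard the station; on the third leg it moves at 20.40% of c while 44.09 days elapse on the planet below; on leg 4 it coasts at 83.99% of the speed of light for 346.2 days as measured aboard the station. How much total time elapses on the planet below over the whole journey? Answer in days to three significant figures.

Δt = 985 days

Leg 1: γ = 1/√(1 − 0.7209²) = 1/√0.4803 = 1.443; Δt_1 = 1.443 × 169.1 = 244.0 days.
Leg 2: β = 0.533; γ = 1/√(1 − 0.533²) = 1/√0.7159 = 1.182; Δt_2 = 1.182 × 50.11 = 59.22 days.
Leg 3: 44.09 days is already measured on the planet below.
Leg 4: β = 0.8399; γ = 1/√(1 − 0.8399²) = 1/√0.2946 = 1.842; Δt_4 = 1.842 × 346.2 = 637.9 days.
Total: 244.0 + 59.22 + 44.09 + 637.9 days.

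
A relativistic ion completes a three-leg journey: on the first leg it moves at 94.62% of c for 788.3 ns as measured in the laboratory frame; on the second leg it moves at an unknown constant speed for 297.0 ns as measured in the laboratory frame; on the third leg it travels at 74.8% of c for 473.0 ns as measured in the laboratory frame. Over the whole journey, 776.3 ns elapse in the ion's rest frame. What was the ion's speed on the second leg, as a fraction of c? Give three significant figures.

Leg 1: β = 0.9462; γ = 1/√(1 − 0.9462²) = 1/√0.1047 = 3.090; τ_1 = 788.3/3.090 = 255.1 ns.
Leg 2: speed unknown; τ_2 = 297.0/γ_2.
Leg 3: β = 0.748; γ = 1/√(1 − 0.748²) = 1/√0.4405 = 1.507; τ_3 = 473.0/1.507 = 313.9 ns.
Total proper time: 255.1 + τ_2 + 313.9 = 776.3, so τ_2 = 776.3 − 569.0 = 207.3 ns.
γ_2 = 297.0/207.3 = 1.433; β = √(1 − 1/γ²) = √0.5129.

β = 0.716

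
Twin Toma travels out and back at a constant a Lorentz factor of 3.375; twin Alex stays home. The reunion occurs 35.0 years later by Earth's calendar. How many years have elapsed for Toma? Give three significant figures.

γ = 3.375
Toma's clock measures proper time along the trip: τ = Δt/γ = 35.0/3.375 years.

τ = 10.4 years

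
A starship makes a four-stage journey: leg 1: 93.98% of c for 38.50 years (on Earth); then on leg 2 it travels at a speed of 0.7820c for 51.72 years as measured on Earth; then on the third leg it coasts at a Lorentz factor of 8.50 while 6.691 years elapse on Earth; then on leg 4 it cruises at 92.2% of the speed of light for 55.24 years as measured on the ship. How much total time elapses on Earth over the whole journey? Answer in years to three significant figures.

Leg 1: 38.50 years is already measured on Earth.
Leg 2: 51.72 years is already measured on Earth.
Leg 3: 6.691 years is already measured on Earth.
Leg 4: β = 0.922; γ = 1/√(1 − 0.922²) = 1/√0.1499 = 2.583; Δt_4 = 2.583 × 55.24 = 142.7 years.
Total: 38.50 + 51.72 + 6.691 + 142.7 years.

Δt = 240 years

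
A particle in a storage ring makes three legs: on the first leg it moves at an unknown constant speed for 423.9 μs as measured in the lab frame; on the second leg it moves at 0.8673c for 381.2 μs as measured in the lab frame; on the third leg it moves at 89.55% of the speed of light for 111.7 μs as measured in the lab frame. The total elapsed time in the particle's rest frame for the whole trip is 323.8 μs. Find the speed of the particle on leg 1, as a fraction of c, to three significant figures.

β = 0.980

Leg 1: speed unknown; τ_1 = 423.9/γ_1.
Leg 2: γ = 1/√(1 − 0.8673²) = 1/√0.2478 = 2.009; τ_2 = 381.2/2.009 = 189.8 μs.
Leg 3: β = 0.8955; γ = 1/√(1 − 0.8955²) = 1/√0.1981 = 2.247; τ_3 = 111.7/2.247 = 49.71 μs.
Total proper time: τ_1 + 189.8 + 49.71 = 323.8, so τ_1 = 323.8 − 239.5 = 84.33 μs.
γ_1 = 423.9/84.33 = 5.027; β = √(1 − 1/γ²) = √0.9604.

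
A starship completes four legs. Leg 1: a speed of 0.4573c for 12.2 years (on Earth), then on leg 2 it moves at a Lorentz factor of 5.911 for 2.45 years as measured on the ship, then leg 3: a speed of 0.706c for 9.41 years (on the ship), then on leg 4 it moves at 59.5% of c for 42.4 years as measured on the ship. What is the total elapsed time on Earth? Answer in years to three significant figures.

Leg 1: 12.2 years is already measured on Earth.
Leg 2: γ = 5.911; Δt_2 = 5.911 × 2.45 = 14.48 years.
Leg 3: γ = 1/√(1 − 0.706²) = 1/√0.5016 = 1.412; Δt_3 = 1.412 × 9.41 = 13.29 years.
Leg 4: β = 0.595; γ = 1/√(1 − 0.595²) = 1/√0.6460 = 1.244; Δt_4 = 1.244 × 42.4 = 52.75 years.
Total: 12.20 + 14.48 + 13.29 + 52.75 years.

Δt = 92.7 years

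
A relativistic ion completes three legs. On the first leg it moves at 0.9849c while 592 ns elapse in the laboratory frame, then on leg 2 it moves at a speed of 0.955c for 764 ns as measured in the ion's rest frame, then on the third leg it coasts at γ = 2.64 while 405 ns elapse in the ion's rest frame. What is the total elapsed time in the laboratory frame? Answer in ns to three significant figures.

Δt = 4240 ns

Leg 1: 592 ns is already measured in the laboratory frame.
Leg 2: γ = 1/√(1 − 0.955²) = 1/√0.08798 = 3.371; Δt_2 = 3.371 × 764 = 2576 ns.
Leg 3: γ = 2.64; Δt_3 = 2.640 × 405 = 1069 ns.
Total: 592.0 + 2576 + 1069 ns.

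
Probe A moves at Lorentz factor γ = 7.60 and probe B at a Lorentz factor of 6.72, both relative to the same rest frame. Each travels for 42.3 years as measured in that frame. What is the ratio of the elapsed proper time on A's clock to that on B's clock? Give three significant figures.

A: γ = 7.60. B: γ = 6.72.
τ_A/τ_B = γ_B/γ_A = 6.720/7.600 = 0.8842, so τ_A/τ_B = 0.8842.

τ_A/τ_B = 0.884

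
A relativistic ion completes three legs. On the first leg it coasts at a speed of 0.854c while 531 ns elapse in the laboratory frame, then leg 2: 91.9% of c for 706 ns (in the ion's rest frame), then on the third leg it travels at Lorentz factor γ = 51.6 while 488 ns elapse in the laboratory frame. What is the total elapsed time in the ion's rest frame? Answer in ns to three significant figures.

τ = 992 ns

Leg 1: γ = 1/√(1 − 0.854²) = 1/√0.2707 = 1.922; τ_1 = 531/1.922 = 276.3 ns.
Leg 2: 706 ns is already measured in the ion's rest frame.
Leg 3: γ = 51.6; τ_3 = 488/51.60 = 9.457 ns.
Total: 276.3 + 706.0 + 9.457 ns.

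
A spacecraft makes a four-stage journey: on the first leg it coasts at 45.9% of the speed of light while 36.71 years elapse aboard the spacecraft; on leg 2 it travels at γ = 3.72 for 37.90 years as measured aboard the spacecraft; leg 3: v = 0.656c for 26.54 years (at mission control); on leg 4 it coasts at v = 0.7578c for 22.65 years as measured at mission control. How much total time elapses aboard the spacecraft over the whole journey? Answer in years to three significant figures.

τ = 109 years

Leg 1: 36.71 years is already measured aboard the spacecraft.
Leg 2: 37.90 years is already measured aboard the spacecraft.
Leg 3: γ = 1/√(1 − 0.656²) = 1/√0.5697 = 1.325; τ_3 = 26.54/1.325 = 20.03 years.
Leg 4: γ = 1/√(1 − 0.7578²) = 1/√0.4257 = 1.533; τ_4 = 22.65/1.533 = 14.78 years.
Total: 36.71 + 37.90 + 20.03 + 14.78 years.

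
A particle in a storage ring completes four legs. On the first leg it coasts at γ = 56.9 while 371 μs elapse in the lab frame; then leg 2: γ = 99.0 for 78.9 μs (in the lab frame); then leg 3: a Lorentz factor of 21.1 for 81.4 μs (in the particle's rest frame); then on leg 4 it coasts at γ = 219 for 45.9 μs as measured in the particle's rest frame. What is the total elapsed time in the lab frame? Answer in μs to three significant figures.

Δt = 1.22×10⁴ μs

Leg 1: 371 μs is already measured in the lab frame.
Leg 2: 78.9 μs is already measured in the lab frame.
Leg 3: γ = 21.1; Δt_3 = 21.10 × 81.4 = 1718 μs.
Leg 4: γ = 219; Δt_4 = 219.0 × 45.9 = 1.005×10⁴ μs.
Total: 371.0 + 78.90 + 1718 + 1.005×10⁴ μs.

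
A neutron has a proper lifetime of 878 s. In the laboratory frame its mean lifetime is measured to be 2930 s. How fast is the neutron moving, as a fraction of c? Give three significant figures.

β = 0.954

γ = Δt/τ₀ = 2930/878 = 3.337
β = √(1 − 1/γ²) = √(1 − 0.08980) = √0.9102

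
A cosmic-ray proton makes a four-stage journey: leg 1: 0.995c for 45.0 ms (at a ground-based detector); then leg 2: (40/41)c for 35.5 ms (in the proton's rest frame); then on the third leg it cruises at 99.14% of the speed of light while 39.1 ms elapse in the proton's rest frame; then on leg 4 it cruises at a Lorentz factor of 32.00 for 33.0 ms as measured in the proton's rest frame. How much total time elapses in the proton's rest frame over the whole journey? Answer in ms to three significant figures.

τ = 112 ms

Leg 1: γ = 1/√(1 − 0.995²) = 1/√0.009975 = 10.01; τ_1 = 45.0/10.01 = 4.494 ms.
Leg 2: 35.5 ms is already measured in the proton's rest frame.
Leg 3: 39.1 ms is already measured in the proton's rest frame.
Leg 4: 33.0 ms is already measured in the proton's rest frame.
Total: 4.494 + 35.50 + 39.10 + 33.00 ms.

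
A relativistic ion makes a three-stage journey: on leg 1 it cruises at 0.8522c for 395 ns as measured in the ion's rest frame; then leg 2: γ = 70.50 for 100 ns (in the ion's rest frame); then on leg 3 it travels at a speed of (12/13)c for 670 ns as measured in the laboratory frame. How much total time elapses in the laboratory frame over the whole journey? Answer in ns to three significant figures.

Δt = 8470 ns

Leg 1: γ = 1/√(1 − 0.8522²) = 1/√0.2738 = 1.911; Δt_1 = 1.911 × 395 = 754.9 ns.
Leg 2: γ = 70.50; Δt_2 = 70.50 × 100 = 7050 ns.
Leg 3: 670 ns is already measured in the laboratory frame.
Total: 754.9 + 7050 + 670.0 ns.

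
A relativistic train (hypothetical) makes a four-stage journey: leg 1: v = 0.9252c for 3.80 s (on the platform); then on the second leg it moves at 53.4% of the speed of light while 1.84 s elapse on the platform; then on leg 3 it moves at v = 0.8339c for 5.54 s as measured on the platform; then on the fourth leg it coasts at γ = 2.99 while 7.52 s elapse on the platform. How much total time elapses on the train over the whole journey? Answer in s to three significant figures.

τ = 8.57 s

Leg 1: γ = 1/√(1 − 0.9252²) = 1/√0.1440 = 2.635; τ_1 = 3.80/2.635 = 1.442 s.
Leg 2: β = 0.534; γ = 1/√(1 − 0.534²) = 1/√0.7148 = 1.183; τ_2 = 1.84/1.183 = 1.556 s.
Leg 3: γ = 1/√(1 − 0.8339²) = 1/√0.3046 = 1.812; τ_3 = 5.54/1.812 = 3.058 s.
Leg 4: γ = 2.99; τ_4 = 7.52/2.990 = 2.515 s.
Total: 1.442 + 1.556 + 3.058 + 2.515 s.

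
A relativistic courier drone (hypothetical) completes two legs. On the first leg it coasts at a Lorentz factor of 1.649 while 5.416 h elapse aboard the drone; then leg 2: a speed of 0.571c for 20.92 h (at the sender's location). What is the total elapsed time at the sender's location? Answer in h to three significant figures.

Δt = 29.9 h

Leg 1: γ = 1.649; Δt_1 = 1.649 × 5.416 = 8.931 h.
Leg 2: 20.92 h is already measured at the sender's location.
Total: 8.931 + 20.92 h.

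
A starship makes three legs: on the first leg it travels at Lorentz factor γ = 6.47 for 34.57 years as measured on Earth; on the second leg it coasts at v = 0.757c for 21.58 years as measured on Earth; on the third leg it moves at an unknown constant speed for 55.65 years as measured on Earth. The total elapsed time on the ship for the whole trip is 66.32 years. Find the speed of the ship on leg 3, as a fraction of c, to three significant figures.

β = 0.539

Leg 1: γ = 6.47; τ_1 = 34.57/6.470 = 5.343 years.
Leg 2: γ = 1/√(1 − 0.757²) = 1/√0.4270 = 1.530; τ_2 = 21.58/1.530 = 14.10 years.
Leg 3: speed unknown; τ_3 = 55.65/γ_3.
Total proper time: 5.343 + 14.10 + τ_3 = 66.32, so τ_3 = 66.32 − 19.44 = 46.88 years.
γ_3 = 55.65/46.88 = 1.187; β = √(1 − 1/γ²) = √0.2905.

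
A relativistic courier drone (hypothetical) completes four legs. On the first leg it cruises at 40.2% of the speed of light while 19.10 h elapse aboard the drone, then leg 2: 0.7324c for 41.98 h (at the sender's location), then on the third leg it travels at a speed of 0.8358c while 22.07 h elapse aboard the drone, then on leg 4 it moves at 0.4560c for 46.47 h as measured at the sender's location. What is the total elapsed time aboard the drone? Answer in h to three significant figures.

τ = 111 h

Leg 1: 19.10 h is already measured aboard the drone.
Leg 2: γ = 1/√(1 − 0.7324²) = 1/√0.4636 = 1.469; τ_2 = 41.98/1.469 = 28.58 h.
Leg 3: 22.07 h is already measured aboard the drone.
Leg 4: γ = 1/√(1 − 0.4560²) = 1/√0.7921 = 1.124; τ_4 = 46.47/1.124 = 41.36 h.
Total: 19.10 + 28.58 + 22.07 + 41.36 h.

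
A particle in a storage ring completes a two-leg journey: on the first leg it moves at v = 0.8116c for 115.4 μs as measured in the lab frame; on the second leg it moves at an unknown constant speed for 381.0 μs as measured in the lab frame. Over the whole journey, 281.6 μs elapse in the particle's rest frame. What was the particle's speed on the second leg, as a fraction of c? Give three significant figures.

Leg 1: γ = 1/√(1 − 0.8116²) = 1/√0.3413 = 1.712; τ_1 = 115.4/1.712 = 67.42 μs.
Leg 2: speed unknown; τ_2 = 381.0/γ_2.
Total proper time: 67.42 + τ_2 = 281.6, so τ_2 = 281.6 − 67.42 = 214.2 μs.
γ_2 = 381.0/214.2 = 1.779; β = √(1 − 1/γ²) = √0.6840.

β = 0.827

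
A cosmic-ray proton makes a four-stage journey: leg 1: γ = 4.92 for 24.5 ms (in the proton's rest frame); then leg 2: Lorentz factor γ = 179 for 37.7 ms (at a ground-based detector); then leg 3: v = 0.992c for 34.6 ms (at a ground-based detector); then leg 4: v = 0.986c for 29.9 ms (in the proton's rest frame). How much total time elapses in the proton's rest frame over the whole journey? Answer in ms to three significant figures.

τ = 59.0 ms

Leg 1: 24.5 ms is already measured in the proton's rest frame.
Leg 2: γ = 179; τ_2 = 37.7/179.0 = 0.2106 ms.
Leg 3: γ = 1/√(1 − 0.992²) = 1/√0.01594 = 7.922; τ_3 = 34.6/7.922 = 4.368 ms.
Leg 4: 29.9 ms is already measured in the proton's rest frame.
Total: 24.50 + 0.2106 + 4.368 + 29.90 ms.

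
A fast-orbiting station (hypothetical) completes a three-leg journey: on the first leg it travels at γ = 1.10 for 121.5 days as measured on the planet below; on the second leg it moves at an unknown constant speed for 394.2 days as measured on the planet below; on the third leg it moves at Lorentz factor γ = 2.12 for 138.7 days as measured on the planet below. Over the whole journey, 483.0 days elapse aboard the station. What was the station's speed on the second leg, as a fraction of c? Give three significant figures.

Leg 1: γ = 1.10; τ_1 = 121.5/1.100 = 110.5 days.
Leg 2: speed unknown; τ_2 = 394.2/γ_2.
Leg 3: γ = 2.12; τ_3 = 138.7/2.120 = 65.42 days.
Total proper time: 110.5 + τ_2 + 65.42 = 483.0, so τ_2 = 483.0 − 175.9 = 307.1 days.
γ_2 = 394.2/307.1 = 1.284; β = √(1 − 1/γ²) = √0.3930.

β = 0.627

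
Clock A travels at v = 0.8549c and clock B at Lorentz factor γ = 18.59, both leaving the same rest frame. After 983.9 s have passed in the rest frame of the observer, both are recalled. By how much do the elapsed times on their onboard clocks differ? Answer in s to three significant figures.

A: γ = 1/√(1 − 0.8549²) = 1/√0.2691 = 1.928; τ_A = 983.9/1.928 = 510.4 s.
B: γ = 18.59; τ_B = 983.9/18.59 = 52.93 s.

|τ_A − τ_B| = 458 s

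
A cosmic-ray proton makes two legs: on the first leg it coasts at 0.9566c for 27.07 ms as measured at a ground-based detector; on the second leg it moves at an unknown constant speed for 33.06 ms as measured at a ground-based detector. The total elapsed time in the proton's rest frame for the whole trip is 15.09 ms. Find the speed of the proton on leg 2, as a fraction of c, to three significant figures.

β = 0.976

Leg 1: γ = 1/√(1 − 0.9566²) = 1/√0.08492 = 3.432; τ_1 = 27.07/3.432 = 7.888 ms.
Leg 2: speed unknown; τ_2 = 33.06/γ_2.
Total proper time: 7.888 + τ_2 = 15.09, so τ_2 = 15.09 − 7.888 = 7.202 ms.
γ_2 = 33.06/7.202 = 4.591; β = √(1 − 1/γ²) = √0.9525.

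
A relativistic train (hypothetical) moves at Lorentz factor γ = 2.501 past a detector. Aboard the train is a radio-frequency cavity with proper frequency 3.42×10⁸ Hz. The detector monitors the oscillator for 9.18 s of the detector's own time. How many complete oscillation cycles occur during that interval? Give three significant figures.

γ = 2.501
During 9.18 s of lab time, the oscillator's proper time advances by τ = Δt/γ = 9.18/2.501 = 3.671 s = 3.671×10⁰ s.
N = f × τ = 3.42×10⁸ × 3.671×10⁰ = 1.255×10⁹.

N = 1.26×10⁹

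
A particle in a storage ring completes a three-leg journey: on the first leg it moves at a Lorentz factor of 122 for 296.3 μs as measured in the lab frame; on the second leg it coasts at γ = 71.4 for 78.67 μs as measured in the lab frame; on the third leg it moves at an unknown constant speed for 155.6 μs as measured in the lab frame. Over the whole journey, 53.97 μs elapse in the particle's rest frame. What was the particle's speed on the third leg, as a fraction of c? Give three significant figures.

β = 0.946

Leg 1: γ = 122; τ_1 = 296.3/122.0 = 2.429 μs.
Leg 2: γ = 71.4; τ_2 = 78.67/71.40 = 1.102 μs.
Leg 3: speed unknown; τ_3 = 155.6/γ_3.
Total proper time: 2.429 + 1.102 + τ_3 = 53.97, so τ_3 = 53.97 − 3.531 = 50.44 μs.
γ_3 = 155.6/50.44 = 3.085; β = √(1 − 1/γ²) = √0.8949.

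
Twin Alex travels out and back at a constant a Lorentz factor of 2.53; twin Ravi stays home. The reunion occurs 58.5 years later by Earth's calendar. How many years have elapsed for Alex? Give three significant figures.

τ = 23.1 years

γ = 2.53
Alex's clock measures proper time along the trip: τ = Δt/γ = 58.5/2.530 years.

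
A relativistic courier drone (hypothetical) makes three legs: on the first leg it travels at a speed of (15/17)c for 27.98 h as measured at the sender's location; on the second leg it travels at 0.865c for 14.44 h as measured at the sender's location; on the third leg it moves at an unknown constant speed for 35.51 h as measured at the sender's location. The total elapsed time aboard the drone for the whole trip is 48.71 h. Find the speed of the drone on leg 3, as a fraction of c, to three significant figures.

β = 0.604

Leg 1: γ = 1/√(1 − (15/17)²) = 17/8 = 2.125; τ_1 = 27.98/2.125 = 13.17 h.
Leg 2: γ = 1/√(1 − 0.865²) = 1/√0.2518 = 1.993; τ_2 = 14.44/1.993 = 7.246 h.
Leg 3: speed unknown; τ_3 = 35.51/γ_3.
Total proper time: 13.17 + 7.246 + τ_3 = 48.71, so τ_3 = 48.71 − 20.41 = 28.30 h.
γ_3 = 35.51/28.30 = 1.255; β = √(1 − 1/γ²) = √0.3650.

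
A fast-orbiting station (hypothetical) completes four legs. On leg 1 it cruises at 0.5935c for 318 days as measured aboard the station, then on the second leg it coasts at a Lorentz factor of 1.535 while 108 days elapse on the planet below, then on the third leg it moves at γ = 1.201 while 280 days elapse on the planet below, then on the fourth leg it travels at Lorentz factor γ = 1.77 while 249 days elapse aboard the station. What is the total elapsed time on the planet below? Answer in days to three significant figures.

Leg 1: γ = 1/√(1 − 0.5935²) = 1/√0.6478 = 1.242; Δt_1 = 1.242 × 318 = 395.1 days.
Leg 2: 108 days is already measured on the planet below.
Leg 3: 280 days is already measured on the planet below.
Leg 4: γ = 1.77; Δt_4 = 1.770 × 249 = 440.7 days.
Total: 395.1 + 108.0 + 280.0 + 440.7 days.

Δt = 1220 days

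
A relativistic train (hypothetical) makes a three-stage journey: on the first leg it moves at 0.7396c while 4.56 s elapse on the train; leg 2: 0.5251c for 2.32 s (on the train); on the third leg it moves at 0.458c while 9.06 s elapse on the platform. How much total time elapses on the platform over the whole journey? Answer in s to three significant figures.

Leg 1: γ = 1/√(1 − 0.7396²) = 1/√0.4530 = 1.486; Δt_1 = 1.486 × 4.56 = 6.775 s.
Leg 2: γ = 1/√(1 − 0.5251²) = 1/√0.7243 = 1.175; Δt_2 = 1.175 × 2.32 = 2.726 s.
Leg 3: 9.06 s is already measured on the platform.
Total: 6.775 + 2.726 + 9.060 s.

Δt = 18.6 s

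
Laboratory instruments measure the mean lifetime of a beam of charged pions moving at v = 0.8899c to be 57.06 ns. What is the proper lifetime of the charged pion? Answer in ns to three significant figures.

γ = 1/√(1 − 0.8899²) = 1/√0.2081 = 2.192
The lab-frame lifetime is the dilated interval; the proper lifetime is τ₀ = Δt/γ = 57.06/2.192 ns.

τ₀ = 26.0 ns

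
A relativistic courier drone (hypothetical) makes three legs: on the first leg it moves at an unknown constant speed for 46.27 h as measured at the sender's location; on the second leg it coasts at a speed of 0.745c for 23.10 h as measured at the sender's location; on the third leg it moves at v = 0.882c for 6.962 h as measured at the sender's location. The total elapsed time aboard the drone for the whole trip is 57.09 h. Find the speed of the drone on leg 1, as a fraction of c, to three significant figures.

Leg 1: speed unknown; τ_1 = 46.27/γ_1.
Leg 2: γ = 1/√(1 − 0.745²) = 1/√0.4450 = 1.499; τ_2 = 23.10/1.499 = 15.41 h.
Leg 3: γ = 1/√(1 − 0.882²) = 1/√0.2221 = 2.122; τ_3 = 6.962/2.122 = 3.281 h.
Total proper time: τ_1 + 15.41 + 3.281 = 57.09, so τ_1 = 57.09 − 18.69 = 38.40 h.
γ_1 = 46.27/38.40 = 1.205; β = √(1 − 1/γ²) = √0.3112.

β = 0.558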